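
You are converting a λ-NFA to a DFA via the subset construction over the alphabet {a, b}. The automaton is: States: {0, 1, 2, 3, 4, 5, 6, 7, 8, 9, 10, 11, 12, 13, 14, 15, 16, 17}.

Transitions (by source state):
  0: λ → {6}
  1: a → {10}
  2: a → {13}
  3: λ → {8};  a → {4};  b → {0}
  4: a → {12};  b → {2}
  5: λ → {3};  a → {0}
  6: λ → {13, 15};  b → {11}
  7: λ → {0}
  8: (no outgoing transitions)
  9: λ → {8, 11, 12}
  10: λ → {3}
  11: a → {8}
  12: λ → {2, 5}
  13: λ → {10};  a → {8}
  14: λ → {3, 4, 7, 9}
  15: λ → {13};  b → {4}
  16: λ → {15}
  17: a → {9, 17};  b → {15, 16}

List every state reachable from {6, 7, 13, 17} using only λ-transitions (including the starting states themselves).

{0, 3, 6, 7, 8, 10, 13, 15, 17}

Start with {6, 7, 13, 17}.
From 6 via λ: add 15.
From 7 via λ: add 0.
From 13 via λ: add 10.
From 10 via λ: add 3.
From 3 via λ: add 8.
No new states can be added; the closed set is {0, 3, 6, 7, 8, 10, 13, 15, 17}.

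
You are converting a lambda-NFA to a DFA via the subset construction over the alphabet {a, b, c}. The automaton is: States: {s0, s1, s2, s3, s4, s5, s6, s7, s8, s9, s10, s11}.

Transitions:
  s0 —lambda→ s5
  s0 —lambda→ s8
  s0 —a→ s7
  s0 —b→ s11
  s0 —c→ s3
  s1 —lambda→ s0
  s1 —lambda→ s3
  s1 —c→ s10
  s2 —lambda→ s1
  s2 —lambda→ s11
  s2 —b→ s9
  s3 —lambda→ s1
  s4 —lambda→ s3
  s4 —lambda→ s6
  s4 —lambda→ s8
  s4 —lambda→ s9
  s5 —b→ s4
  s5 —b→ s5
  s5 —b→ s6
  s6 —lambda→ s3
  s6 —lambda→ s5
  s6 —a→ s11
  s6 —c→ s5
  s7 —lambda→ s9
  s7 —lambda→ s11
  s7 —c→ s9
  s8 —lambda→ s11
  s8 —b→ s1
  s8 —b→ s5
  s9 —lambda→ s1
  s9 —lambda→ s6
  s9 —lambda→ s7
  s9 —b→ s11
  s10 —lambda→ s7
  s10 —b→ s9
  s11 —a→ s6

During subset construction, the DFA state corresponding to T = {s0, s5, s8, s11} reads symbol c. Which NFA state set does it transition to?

s0 on c → {s3}.
No c-transition from s5, s8, s11.
Union after reading c: {s3}.
Now take the lambda-closure:
From s3 via lambda: add s1.
From s1 via lambda: add s0.
From s0 via lambda: add s5, s8.
From s8 via lambda: add s11.
No new states can be added; the closed set is {s0, s1, s3, s5, s8, s11}.

{s0, s1, s3, s5, s8, s11}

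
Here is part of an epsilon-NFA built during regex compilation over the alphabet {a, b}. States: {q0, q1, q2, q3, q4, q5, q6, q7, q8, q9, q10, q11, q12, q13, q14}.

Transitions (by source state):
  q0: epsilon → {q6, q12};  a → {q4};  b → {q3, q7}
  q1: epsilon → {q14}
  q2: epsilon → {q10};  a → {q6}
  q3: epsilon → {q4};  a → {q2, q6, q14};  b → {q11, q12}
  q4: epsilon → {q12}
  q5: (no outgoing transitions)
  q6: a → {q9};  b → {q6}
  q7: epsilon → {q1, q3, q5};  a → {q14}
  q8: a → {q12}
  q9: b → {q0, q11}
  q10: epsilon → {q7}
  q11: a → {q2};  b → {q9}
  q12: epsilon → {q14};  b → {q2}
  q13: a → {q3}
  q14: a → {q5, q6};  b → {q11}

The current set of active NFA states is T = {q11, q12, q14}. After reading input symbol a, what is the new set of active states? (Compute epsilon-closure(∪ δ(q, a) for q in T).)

q11 on a → {q2}.
q14 on a → {q5, q6}.
No a-transition from q12.
Union after reading a: {q2, q5, q6}.
Now take the epsilon-closure:
From q2 via epsilon: add q10.
From q10 via epsilon: add q7.
From q7 via epsilon: add q1, q3.
From q1 via epsilon: add q14.
From q3 via epsilon: add q4.
From q4 via epsilon: add q12.
No new states can be added; the closed set is {q1, q2, q3, q4, q5, q6, q7, q10, q12, q14}.

{q1, q2, q3, q4, q5, q6, q7, q10, q12, q14}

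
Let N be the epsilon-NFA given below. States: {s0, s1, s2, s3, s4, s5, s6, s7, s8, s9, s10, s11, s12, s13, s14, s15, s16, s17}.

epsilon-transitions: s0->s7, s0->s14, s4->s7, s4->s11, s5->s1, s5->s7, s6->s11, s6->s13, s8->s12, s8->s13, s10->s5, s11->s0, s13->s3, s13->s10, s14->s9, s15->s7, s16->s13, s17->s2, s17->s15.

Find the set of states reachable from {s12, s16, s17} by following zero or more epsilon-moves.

{s1, s2, s3, s5, s7, s10, s12, s13, s15, s16, s17}

Start with {s12, s16, s17}.
From s16 via epsilon: add s13.
From s17 via epsilon: add s2, s15.
From s13 via epsilon: add s3, s10.
From s15 via epsilon: add s7.
From s10 via epsilon: add s5.
From s5 via epsilon: add s1.
No new states can be added; the closed set is {s1, s2, s3, s5, s7, s10, s12, s13, s15, s16, s17}.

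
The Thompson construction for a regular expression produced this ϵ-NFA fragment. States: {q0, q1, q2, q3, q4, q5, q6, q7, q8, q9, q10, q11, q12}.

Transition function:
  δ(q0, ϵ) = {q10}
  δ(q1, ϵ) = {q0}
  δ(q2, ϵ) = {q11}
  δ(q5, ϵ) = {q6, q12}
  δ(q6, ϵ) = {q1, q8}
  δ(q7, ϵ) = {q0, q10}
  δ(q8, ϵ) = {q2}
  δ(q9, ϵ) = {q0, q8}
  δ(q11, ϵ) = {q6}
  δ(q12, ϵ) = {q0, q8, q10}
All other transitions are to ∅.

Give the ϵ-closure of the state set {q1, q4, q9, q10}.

{q0, q1, q2, q4, q6, q8, q9, q10, q11}

Start with {q1, q4, q9, q10}.
From q1 via ϵ: add q0.
From q9 via ϵ: add q8.
From q8 via ϵ: add q2.
From q2 via ϵ: add q11.
From q11 via ϵ: add q6.
No new states can be added; the closed set is {q0, q1, q2, q4, q6, q8, q9, q10, q11}.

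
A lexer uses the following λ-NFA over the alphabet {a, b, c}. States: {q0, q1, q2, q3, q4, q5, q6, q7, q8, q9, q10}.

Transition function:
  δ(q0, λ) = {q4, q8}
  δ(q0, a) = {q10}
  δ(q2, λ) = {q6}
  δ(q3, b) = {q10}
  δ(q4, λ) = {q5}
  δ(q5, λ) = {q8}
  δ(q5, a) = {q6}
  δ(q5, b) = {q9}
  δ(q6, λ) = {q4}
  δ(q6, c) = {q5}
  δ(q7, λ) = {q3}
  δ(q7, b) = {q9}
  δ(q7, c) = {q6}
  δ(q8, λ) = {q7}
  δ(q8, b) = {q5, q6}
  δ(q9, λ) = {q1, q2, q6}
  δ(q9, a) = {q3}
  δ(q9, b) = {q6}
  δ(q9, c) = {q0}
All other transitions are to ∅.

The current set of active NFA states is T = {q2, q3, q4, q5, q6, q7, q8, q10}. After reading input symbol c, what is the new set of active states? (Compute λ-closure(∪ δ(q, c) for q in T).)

q6 on c → {q5}.
q7 on c → {q6}.
No c-transition from q2, q3, q4, q5, q8, q10.
Union after reading c: {q5, q6}.
Now take the λ-closure:
From q5 via λ: add q8.
From q6 via λ: add q4.
From q8 via λ: add q7.
From q7 via λ: add q3.
No new states can be added; the closed set is {q3, q4, q5, q6, q7, q8}.

{q3, q4, q5, q6, q7, q8}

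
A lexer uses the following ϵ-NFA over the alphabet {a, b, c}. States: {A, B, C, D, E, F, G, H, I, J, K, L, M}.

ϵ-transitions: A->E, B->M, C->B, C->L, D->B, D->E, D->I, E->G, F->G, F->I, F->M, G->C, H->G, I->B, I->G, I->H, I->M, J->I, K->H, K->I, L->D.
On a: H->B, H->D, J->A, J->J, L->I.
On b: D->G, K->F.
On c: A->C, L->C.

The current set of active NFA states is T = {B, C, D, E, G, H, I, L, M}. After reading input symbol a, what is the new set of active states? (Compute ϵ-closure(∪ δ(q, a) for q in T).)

{B, C, D, E, G, H, I, L, M}

H on a → {B, D}.
L on a → {I}.
No a-transition from B, C, D, E, G, I, M.
Union after reading a: {B, D, I}.
Now take the ϵ-closure:
From B via ϵ: add M.
From D via ϵ: add E.
From I via ϵ: add G, H.
From G via ϵ: add C.
From C via ϵ: add L.
No new states can be added; the closed set is {B, C, D, E, G, H, I, L, M}.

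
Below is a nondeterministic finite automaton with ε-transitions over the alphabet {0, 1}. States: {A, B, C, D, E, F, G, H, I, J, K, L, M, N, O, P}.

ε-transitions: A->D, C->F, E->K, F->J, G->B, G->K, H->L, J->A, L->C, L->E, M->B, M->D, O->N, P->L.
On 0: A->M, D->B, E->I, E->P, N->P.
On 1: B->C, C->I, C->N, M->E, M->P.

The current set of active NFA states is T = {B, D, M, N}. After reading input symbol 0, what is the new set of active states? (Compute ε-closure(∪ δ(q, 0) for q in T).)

{A, B, C, D, E, F, J, K, L, P}

D on 0 → {B}.
N on 0 → {P}.
No 0-transition from B, M.
Union after reading 0: {B, P}.
Now take the ε-closure:
From P via ε: add L.
From L via ε: add C, E.
From C via ε: add F.
From E via ε: add K.
From F via ε: add J.
From J via ε: add A.
From A via ε: add D.
No new states can be added; the closed set is {A, B, C, D, E, F, J, K, L, P}.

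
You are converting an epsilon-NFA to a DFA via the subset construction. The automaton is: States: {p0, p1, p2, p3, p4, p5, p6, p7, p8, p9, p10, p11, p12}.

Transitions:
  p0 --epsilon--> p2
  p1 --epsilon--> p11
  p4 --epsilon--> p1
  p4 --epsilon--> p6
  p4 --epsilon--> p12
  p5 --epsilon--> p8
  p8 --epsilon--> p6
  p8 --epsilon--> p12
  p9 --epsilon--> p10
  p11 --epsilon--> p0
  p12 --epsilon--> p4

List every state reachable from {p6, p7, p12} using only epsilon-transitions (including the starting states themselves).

Start with {p6, p7, p12}.
From p12 via epsilon: add p4.
From p4 via epsilon: add p1.
From p1 via epsilon: add p11.
From p11 via epsilon: add p0.
From p0 via epsilon: add p2.
No new states can be added; the closed set is {p0, p1, p2, p4, p6, p7, p11, p12}.

{p0, p1, p2, p4, p6, p7, p11, p12}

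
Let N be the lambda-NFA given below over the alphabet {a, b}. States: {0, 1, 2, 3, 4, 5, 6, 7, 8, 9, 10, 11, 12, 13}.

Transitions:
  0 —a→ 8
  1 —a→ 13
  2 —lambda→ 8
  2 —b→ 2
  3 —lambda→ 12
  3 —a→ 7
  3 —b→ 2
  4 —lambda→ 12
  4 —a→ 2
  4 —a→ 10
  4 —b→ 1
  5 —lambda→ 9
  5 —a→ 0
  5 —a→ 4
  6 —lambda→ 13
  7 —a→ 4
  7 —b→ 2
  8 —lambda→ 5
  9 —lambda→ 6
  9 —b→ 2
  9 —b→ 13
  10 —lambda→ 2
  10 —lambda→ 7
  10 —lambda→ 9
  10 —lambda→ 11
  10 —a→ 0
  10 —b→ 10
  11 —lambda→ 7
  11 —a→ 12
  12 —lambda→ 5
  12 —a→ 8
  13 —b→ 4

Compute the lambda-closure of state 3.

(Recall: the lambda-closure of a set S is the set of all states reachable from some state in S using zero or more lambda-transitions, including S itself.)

Start with {3}.
From 3 via lambda: add 12.
From 12 via lambda: add 5.
From 5 via lambda: add 9.
From 9 via lambda: add 6.
From 6 via lambda: add 13.
No new states can be added; the closed set is {3, 5, 6, 9, 12, 13}.

{3, 5, 6, 9, 12, 13}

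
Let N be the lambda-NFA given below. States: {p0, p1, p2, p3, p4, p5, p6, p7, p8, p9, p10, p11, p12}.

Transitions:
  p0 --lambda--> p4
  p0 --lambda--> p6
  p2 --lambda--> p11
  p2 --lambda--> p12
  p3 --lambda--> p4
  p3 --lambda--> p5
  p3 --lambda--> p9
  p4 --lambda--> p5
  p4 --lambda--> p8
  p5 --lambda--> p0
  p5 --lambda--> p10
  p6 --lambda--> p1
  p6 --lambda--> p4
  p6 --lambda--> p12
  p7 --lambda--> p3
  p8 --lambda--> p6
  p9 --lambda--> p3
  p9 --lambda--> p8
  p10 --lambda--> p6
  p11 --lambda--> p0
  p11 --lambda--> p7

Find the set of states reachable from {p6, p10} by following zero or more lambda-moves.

Start with {p6, p10}.
From p6 via lambda: add p1, p4, p12.
From p4 via lambda: add p5, p8.
From p5 via lambda: add p0.
No new states can be added; the closed set is {p0, p1, p4, p5, p6, p8, p10, p12}.

{p0, p1, p4, p5, p6, p8, p10, p12}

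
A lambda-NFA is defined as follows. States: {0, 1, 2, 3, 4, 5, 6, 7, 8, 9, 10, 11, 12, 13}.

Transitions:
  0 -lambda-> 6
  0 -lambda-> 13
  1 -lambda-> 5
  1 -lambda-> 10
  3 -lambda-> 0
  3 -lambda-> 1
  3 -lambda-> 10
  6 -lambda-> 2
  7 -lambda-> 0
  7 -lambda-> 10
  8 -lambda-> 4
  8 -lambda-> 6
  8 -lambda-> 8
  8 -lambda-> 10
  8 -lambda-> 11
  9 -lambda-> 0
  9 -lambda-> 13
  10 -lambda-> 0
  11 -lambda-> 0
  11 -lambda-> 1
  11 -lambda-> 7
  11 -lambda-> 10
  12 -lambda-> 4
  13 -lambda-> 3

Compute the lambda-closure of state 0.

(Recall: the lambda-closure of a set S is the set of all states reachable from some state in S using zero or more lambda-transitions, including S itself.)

{0, 1, 2, 3, 5, 6, 10, 13}

Start with {0}.
From 0 via lambda: add 6, 13.
From 6 via lambda: add 2.
From 13 via lambda: add 3.
From 3 via lambda: add 1, 10.
From 1 via lambda: add 5.
No new states can be added; the closed set is {0, 1, 2, 3, 5, 6, 10, 13}.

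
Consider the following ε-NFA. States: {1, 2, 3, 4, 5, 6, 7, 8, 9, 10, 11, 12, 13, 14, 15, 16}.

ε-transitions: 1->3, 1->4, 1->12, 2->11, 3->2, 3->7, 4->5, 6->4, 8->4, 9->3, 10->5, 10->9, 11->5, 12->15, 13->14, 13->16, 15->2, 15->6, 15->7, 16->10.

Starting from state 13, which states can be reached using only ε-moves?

Start with {13}.
From 13 via ε: add 14, 16.
From 16 via ε: add 10.
From 10 via ε: add 5, 9.
From 9 via ε: add 3.
From 3 via ε: add 2, 7.
From 2 via ε: add 11.
No new states can be added; the closed set is {2, 3, 5, 7, 9, 10, 11, 13, 14, 16}.

{2, 3, 5, 7, 9, 10, 11, 13, 14, 16}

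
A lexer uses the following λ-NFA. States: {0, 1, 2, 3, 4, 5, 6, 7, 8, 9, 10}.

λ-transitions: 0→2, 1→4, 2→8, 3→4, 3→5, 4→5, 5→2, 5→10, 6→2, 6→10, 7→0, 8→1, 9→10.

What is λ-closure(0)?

Start with {0}.
From 0 via λ: add 2.
From 2 via λ: add 8.
From 8 via λ: add 1.
From 1 via λ: add 4.
From 4 via λ: add 5.
From 5 via λ: add 10.
No new states can be added; the closed set is {0, 1, 2, 4, 5, 8, 10}.

{0, 1, 2, 4, 5, 8, 10}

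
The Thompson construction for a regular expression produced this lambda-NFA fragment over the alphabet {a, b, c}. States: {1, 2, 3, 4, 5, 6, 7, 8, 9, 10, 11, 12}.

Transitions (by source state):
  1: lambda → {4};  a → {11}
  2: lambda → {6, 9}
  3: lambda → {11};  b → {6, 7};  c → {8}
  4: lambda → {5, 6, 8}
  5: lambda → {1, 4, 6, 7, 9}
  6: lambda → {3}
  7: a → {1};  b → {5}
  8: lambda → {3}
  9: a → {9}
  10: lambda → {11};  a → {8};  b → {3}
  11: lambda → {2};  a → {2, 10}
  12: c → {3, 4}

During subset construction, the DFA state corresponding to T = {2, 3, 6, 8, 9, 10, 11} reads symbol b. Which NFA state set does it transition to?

3 on b → {6, 7}.
10 on b → {3}.
No b-transition from 2, 6, 8, 9, 11.
Union after reading b: {3, 6, 7}.
Now take the lambda-closure:
From 3 via lambda: add 11.
From 11 via lambda: add 2.
From 2 via lambda: add 9.
No new states can be added; the closed set is {2, 3, 6, 7, 9, 11}.

{2, 3, 6, 7, 9, 11}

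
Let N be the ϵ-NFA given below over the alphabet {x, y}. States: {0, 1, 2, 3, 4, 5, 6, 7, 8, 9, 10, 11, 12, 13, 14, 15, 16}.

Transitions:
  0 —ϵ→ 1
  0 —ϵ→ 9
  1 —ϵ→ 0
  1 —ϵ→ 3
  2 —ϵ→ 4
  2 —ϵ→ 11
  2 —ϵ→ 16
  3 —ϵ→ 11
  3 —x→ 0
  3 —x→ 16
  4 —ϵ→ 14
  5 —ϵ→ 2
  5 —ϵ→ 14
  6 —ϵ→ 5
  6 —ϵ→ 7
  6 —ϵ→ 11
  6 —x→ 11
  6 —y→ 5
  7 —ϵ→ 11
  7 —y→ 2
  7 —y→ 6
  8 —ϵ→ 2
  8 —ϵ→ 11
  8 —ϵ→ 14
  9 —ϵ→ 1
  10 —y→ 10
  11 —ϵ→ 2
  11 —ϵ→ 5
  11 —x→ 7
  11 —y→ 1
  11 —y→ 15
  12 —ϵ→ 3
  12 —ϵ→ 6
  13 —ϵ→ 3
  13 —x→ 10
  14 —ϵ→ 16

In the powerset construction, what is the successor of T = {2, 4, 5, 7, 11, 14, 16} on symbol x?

11 on x → {7}.
No x-transition from 2, 4, 5, 7, 14, 16.
Union after reading x: {7}.
Now take the ϵ-closure:
From 7 via ϵ: add 11.
From 11 via ϵ: add 2, 5.
From 2 via ϵ: add 4, 16.
From 5 via ϵ: add 14.
No new states can be added; the closed set is {2, 4, 5, 7, 11, 14, 16}.

{2, 4, 5, 7, 11, 14, 16}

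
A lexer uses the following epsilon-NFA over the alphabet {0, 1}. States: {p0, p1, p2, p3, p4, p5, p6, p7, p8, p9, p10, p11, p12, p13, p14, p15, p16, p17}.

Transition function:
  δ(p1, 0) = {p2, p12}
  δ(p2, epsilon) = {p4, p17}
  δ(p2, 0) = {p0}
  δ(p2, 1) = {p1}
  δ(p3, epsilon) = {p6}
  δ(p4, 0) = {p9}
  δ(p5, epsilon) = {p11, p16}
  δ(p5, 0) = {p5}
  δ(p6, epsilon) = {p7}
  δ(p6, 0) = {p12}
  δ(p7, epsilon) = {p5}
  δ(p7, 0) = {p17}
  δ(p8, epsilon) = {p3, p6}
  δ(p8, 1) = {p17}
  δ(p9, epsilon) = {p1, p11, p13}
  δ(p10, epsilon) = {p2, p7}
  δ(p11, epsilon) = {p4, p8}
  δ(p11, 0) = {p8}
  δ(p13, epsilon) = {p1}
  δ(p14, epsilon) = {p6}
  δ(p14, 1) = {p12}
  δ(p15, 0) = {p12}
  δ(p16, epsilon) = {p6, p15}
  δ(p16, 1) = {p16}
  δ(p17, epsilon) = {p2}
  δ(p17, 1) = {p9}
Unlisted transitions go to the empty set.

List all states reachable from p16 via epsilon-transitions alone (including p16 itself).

Start with {p16}.
From p16 via epsilon: add p6, p15.
From p6 via epsilon: add p7.
From p7 via epsilon: add p5.
From p5 via epsilon: add p11.
From p11 via epsilon: add p4, p8.
From p8 via epsilon: add p3.
No new states can be added; the closed set is {p3, p4, p5, p6, p7, p8, p11, p15, p16}.

{p3, p4, p5, p6, p7, p8, p11, p15, p16}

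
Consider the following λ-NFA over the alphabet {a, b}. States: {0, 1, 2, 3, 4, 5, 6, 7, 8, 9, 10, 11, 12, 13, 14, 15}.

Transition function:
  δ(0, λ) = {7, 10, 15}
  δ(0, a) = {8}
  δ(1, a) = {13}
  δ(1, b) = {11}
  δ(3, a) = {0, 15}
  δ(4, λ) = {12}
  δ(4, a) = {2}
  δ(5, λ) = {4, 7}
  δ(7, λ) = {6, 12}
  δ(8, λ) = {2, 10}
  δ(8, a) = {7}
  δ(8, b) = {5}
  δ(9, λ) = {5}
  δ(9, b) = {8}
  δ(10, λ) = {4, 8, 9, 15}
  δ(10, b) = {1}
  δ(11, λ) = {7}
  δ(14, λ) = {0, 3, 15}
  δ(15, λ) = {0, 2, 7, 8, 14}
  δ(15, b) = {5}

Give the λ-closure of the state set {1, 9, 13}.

{1, 4, 5, 6, 7, 9, 12, 13}

Start with {1, 9, 13}.
From 9 via λ: add 5.
From 5 via λ: add 4, 7.
From 4 via λ: add 12.
From 7 via λ: add 6.
No new states can be added; the closed set is {1, 4, 5, 6, 7, 9, 12, 13}.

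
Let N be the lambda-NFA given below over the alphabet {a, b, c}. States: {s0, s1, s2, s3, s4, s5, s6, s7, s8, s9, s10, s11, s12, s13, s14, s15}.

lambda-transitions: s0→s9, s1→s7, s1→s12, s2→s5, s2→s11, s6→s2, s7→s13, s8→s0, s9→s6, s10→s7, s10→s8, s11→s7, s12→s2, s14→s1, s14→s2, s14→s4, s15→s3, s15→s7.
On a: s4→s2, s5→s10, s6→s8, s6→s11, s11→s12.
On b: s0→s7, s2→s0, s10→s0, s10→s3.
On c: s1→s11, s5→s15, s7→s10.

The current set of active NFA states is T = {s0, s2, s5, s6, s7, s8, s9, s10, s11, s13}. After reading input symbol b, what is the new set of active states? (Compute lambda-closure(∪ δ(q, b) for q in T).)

{s0, s2, s3, s5, s6, s7, s9, s11, s13}

s0 on b → {s7}.
s2 on b → {s0}.
s10 on b → {s0, s3}.
No b-transition from s5, s6, s7, s8, s9, s11, s13.
Union after reading b: {s0, s3, s7}.
Now take the lambda-closure:
From s0 via lambda: add s9.
From s7 via lambda: add s13.
From s9 via lambda: add s6.
From s6 via lambda: add s2.
From s2 via lambda: add s5, s11.
No new states can be added; the closed set is {s0, s2, s3, s5, s6, s7, s9, s11, s13}.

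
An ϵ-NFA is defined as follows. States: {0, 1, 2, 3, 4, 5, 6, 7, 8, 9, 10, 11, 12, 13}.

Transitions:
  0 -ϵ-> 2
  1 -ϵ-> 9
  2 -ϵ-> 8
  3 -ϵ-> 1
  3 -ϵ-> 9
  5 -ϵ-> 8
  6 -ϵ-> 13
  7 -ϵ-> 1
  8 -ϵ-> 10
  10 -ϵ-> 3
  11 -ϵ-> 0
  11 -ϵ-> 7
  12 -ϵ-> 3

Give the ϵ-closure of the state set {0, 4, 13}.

Start with {0, 4, 13}.
From 0 via ϵ: add 2.
From 2 via ϵ: add 8.
From 8 via ϵ: add 10.
From 10 via ϵ: add 3.
From 3 via ϵ: add 1, 9.
No new states can be added; the closed set is {0, 1, 2, 3, 4, 8, 9, 10, 13}.

{0, 1, 2, 3, 4, 8, 9, 10, 13}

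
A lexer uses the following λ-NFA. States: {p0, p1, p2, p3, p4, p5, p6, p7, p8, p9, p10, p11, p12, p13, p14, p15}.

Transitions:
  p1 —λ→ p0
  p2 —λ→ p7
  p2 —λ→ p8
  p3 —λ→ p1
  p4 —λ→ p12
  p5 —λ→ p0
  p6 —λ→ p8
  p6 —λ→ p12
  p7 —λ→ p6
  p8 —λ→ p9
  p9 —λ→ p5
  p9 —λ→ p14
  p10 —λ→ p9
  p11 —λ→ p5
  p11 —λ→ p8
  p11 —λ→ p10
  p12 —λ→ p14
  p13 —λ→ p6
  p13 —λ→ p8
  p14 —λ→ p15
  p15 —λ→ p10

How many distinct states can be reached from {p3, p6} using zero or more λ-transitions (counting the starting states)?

11

Start with {p3, p6}.
From p3 via λ: add p1.
From p6 via λ: add p8, p12.
From p1 via λ: add p0.
From p8 via λ: add p9.
From p12 via λ: add p14.
From p9 via λ: add p5.
From p14 via λ: add p15.
From p15 via λ: add p10.
λ-closure = {p0, p1, p3, p5, p6, p8, p9, p10, p12, p14, p15}, which has 11 states.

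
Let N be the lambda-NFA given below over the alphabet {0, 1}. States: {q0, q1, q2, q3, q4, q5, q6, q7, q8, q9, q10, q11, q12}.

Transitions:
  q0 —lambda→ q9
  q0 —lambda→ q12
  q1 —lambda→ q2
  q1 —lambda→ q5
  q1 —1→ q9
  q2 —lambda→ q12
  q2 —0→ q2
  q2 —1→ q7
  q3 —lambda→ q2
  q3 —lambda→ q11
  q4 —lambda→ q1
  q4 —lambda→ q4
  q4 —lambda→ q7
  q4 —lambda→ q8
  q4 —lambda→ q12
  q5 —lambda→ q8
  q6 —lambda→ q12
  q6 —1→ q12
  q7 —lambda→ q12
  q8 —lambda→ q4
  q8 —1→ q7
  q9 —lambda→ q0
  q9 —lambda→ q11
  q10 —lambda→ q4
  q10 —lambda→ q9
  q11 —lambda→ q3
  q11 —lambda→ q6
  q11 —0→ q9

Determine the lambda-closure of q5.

{q1, q2, q4, q5, q7, q8, q12}

Start with {q5}.
From q5 via lambda: add q8.
From q8 via lambda: add q4.
From q4 via lambda: add q1, q7, q12.
From q1 via lambda: add q2.
No new states can be added; the closed set is {q1, q2, q4, q5, q7, q8, q12}.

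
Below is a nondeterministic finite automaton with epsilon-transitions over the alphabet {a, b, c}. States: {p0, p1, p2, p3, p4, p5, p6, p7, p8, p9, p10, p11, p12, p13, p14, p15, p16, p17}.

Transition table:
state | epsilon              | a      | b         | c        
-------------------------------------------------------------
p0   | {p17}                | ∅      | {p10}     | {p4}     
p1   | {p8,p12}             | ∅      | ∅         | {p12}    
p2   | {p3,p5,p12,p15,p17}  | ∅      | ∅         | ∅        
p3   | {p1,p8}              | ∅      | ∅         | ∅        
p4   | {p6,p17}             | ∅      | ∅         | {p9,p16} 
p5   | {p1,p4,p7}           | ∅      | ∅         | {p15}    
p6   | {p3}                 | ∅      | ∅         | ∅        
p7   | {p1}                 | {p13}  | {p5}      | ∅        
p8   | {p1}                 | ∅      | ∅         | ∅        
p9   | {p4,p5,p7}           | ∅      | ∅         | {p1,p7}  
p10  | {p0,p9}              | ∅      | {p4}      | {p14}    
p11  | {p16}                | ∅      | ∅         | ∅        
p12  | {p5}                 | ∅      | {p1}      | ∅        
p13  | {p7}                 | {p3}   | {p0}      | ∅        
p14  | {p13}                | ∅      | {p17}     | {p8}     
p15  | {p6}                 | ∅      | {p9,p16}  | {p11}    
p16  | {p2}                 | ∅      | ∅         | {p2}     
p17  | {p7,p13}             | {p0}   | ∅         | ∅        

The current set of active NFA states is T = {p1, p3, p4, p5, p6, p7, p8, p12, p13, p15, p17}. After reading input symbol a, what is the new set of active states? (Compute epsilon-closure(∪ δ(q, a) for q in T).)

{p0, p1, p3, p4, p5, p6, p7, p8, p12, p13, p17}

p7 on a → {p13}.
p13 on a → {p3}.
p17 on a → {p0}.
No a-transition from p1, p3, p4, p5, p6, p8, p12, p15.
Union after reading a: {p0, p3, p13}.
Now take the epsilon-closure:
From p0 via epsilon: add p17.
From p3 via epsilon: add p1, p8.
From p13 via epsilon: add p7.
From p1 via epsilon: add p12.
From p12 via epsilon: add p5.
From p5 via epsilon: add p4.
From p4 via epsilon: add p6.
No new states can be added; the closed set is {p0, p1, p3, p4, p5, p6, p7, p8, p12, p13, p17}.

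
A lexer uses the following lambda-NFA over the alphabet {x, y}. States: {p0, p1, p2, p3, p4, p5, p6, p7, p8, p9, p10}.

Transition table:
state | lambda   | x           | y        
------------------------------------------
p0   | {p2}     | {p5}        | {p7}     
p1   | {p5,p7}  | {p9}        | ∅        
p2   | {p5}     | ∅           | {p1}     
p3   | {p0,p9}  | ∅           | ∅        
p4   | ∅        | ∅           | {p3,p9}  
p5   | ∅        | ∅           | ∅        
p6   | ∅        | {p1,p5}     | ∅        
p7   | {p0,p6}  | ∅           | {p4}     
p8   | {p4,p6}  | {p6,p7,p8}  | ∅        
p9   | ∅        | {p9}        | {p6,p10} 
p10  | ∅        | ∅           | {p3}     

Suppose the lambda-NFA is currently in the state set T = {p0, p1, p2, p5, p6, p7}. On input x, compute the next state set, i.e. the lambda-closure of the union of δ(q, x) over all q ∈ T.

p0 on x → {p5}.
p1 on x → {p9}.
p6 on x → {p1, p5}.
No x-transition from p2, p5, p7.
Union after reading x: {p1, p5, p9}.
Now take the lambda-closure:
From p1 via lambda: add p7.
From p7 via lambda: add p0, p6.
From p0 via lambda: add p2.
No new states can be added; the closed set is {p0, p1, p2, p5, p6, p7, p9}.

{p0, p1, p2, p5, p6, p7, p9}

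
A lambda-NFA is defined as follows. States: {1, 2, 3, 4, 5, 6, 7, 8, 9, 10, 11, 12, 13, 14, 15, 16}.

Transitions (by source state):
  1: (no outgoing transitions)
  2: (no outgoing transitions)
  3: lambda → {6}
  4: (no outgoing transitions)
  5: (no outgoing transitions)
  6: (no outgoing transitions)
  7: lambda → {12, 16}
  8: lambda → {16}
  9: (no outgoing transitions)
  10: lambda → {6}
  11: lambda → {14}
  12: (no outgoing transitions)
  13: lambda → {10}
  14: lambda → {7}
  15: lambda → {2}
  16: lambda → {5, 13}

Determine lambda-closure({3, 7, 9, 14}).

{3, 5, 6, 7, 9, 10, 12, 13, 14, 16}

Start with {3, 7, 9, 14}.
From 3 via lambda: add 6.
From 7 via lambda: add 12, 16.
From 16 via lambda: add 5, 13.
From 13 via lambda: add 10.
No new states can be added; the closed set is {3, 5, 6, 7, 9, 10, 12, 13, 14, 16}.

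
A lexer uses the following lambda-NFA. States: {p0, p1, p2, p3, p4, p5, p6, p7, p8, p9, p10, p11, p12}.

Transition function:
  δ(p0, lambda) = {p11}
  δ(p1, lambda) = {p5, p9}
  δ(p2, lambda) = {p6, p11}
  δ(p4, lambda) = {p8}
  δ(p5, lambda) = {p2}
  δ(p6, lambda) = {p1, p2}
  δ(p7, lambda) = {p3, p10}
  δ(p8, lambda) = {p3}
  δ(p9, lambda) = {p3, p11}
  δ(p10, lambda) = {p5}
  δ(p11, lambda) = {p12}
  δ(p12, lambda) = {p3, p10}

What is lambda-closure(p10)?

{p1, p2, p3, p5, p6, p9, p10, p11, p12}

Start with {p10}.
From p10 via lambda: add p5.
From p5 via lambda: add p2.
From p2 via lambda: add p6, p11.
From p6 via lambda: add p1.
From p11 via lambda: add p12.
From p1 via lambda: add p9.
From p12 via lambda: add p3.
No new states can be added; the closed set is {p1, p2, p3, p5, p6, p9, p10, p11, p12}.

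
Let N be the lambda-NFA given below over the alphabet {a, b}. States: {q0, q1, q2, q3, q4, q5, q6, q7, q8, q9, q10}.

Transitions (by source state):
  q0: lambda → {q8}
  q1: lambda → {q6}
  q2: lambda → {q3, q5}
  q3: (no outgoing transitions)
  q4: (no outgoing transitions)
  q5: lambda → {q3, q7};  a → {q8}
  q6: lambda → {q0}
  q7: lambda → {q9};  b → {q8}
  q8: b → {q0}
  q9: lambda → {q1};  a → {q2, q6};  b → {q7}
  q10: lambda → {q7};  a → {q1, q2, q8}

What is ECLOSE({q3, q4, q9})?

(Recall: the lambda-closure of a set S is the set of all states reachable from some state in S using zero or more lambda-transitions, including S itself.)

{q0, q1, q3, q4, q6, q8, q9}

Start with {q3, q4, q9}.
From q9 via lambda: add q1.
From q1 via lambda: add q6.
From q6 via lambda: add q0.
From q0 via lambda: add q8.
No new states can be added; the closed set is {q0, q1, q3, q4, q6, q8, q9}.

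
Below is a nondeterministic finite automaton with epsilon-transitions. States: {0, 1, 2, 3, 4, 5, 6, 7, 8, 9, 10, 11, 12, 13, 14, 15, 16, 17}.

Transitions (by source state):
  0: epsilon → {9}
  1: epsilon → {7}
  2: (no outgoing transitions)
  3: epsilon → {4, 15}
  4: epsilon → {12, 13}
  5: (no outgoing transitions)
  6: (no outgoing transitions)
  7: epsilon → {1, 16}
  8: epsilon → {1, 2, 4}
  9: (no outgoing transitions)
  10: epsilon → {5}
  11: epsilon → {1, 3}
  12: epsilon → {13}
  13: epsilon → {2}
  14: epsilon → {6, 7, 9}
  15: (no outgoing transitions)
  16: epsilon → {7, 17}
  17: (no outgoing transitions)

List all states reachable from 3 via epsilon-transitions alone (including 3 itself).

{2, 3, 4, 12, 13, 15}

Start with {3}.
From 3 via epsilon: add 4, 15.
From 4 via epsilon: add 12, 13.
From 13 via epsilon: add 2.
No new states can be added; the closed set is {2, 3, 4, 12, 13, 15}.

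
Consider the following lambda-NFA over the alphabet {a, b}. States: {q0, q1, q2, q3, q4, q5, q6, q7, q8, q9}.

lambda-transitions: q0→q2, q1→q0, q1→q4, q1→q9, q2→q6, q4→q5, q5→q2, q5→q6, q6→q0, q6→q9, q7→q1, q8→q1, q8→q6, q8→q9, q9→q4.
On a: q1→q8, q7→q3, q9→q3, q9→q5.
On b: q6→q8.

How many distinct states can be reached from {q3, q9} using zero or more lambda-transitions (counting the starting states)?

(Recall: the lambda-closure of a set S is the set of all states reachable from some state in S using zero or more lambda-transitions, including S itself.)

7

Start with {q3, q9}.
From q9 via lambda: add q4.
From q4 via lambda: add q5.
From q5 via lambda: add q2, q6.
From q6 via lambda: add q0.
lambda-closure = {q0, q2, q3, q4, q5, q6, q9}, which has 7 states.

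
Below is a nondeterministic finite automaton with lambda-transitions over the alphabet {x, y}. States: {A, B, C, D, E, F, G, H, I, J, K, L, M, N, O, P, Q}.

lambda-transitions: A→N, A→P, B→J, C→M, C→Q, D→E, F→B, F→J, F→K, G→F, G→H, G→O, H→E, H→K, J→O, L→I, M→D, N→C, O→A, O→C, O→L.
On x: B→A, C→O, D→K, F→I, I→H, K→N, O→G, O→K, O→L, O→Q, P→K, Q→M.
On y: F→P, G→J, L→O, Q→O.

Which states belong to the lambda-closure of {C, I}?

Start with {C, I}.
From C via lambda: add M, Q.
From M via lambda: add D.
From D via lambda: add E.
No new states can be added; the closed set is {C, D, E, I, M, Q}.

{C, D, E, I, M, Q}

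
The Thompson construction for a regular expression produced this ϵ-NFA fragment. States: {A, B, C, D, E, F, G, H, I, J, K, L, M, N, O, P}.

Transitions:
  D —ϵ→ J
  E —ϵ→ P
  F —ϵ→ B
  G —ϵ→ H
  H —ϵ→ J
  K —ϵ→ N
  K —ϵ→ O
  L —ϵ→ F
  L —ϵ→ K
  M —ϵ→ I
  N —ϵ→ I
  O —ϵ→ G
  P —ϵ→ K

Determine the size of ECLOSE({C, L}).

11

Start with {C, L}.
From L via ϵ: add F, K.
From F via ϵ: add B.
From K via ϵ: add N, O.
From N via ϵ: add I.
From O via ϵ: add G.
From G via ϵ: add H.
From H via ϵ: add J.
ϵ-closure = {B, C, F, G, H, I, J, K, L, N, O}, which has 11 states.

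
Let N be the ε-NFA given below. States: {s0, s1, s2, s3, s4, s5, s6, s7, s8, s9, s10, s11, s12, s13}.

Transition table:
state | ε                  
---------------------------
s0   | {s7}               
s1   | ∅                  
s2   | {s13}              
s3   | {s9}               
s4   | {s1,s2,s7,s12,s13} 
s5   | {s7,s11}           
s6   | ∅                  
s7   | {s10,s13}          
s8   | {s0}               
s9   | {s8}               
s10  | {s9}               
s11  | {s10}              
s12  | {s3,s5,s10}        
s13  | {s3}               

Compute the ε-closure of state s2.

Start with {s2}.
From s2 via ε: add s13.
From s13 via ε: add s3.
From s3 via ε: add s9.
From s9 via ε: add s8.
From s8 via ε: add s0.
From s0 via ε: add s7.
From s7 via ε: add s10.
No new states can be added; the closed set is {s0, s2, s3, s7, s8, s9, s10, s13}.

{s0, s2, s3, s7, s8, s9, s10, s13}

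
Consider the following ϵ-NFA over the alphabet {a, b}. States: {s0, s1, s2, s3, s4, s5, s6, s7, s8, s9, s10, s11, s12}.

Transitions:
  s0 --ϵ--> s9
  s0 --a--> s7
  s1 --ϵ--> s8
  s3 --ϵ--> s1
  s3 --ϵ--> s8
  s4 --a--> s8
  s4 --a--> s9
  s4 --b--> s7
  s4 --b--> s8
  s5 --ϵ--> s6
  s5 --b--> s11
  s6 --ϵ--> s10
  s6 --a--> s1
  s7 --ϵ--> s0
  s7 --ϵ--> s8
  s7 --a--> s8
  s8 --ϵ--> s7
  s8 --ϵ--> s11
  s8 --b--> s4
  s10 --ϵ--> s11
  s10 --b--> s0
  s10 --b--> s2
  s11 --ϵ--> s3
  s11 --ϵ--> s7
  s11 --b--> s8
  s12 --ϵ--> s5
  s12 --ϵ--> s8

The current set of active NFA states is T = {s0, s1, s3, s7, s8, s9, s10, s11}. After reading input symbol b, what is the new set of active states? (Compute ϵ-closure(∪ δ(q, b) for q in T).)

s8 on b → {s4}.
s10 on b → {s0, s2}.
s11 on b → {s8}.
No b-transition from s0, s1, s3, s7, s9.
Union after reading b: {s0, s2, s4, s8}.
Now take the ϵ-closure:
From s0 via ϵ: add s9.
From s8 via ϵ: add s7, s11.
From s11 via ϵ: add s3.
From s3 via ϵ: add s1.
No new states can be added; the closed set is {s0, s1, s2, s3, s4, s7, s8, s9, s11}.

{s0, s1, s2, s3, s4, s7, s8, s9, s11}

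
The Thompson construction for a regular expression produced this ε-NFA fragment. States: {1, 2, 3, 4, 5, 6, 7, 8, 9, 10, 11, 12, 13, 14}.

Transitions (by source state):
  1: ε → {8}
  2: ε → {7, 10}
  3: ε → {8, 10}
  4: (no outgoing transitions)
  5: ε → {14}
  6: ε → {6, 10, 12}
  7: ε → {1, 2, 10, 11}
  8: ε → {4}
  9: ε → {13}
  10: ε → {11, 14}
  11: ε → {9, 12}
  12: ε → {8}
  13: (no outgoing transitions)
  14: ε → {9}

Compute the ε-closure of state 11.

Start with {11}.
From 11 via ε: add 9, 12.
From 9 via ε: add 13.
From 12 via ε: add 8.
From 8 via ε: add 4.
No new states can be added; the closed set is {4, 8, 9, 11, 12, 13}.

{4, 8, 9, 11, 12, 13}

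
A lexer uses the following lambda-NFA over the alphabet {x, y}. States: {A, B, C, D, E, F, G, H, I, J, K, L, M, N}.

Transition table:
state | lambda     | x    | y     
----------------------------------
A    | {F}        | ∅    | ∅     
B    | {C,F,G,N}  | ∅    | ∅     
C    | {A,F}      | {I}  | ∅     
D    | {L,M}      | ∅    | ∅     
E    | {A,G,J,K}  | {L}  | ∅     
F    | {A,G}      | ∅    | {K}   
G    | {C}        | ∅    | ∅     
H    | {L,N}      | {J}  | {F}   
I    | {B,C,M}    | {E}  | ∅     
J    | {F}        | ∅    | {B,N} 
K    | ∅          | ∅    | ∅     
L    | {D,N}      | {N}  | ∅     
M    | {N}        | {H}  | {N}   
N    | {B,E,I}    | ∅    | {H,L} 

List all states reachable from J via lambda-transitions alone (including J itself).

{A, C, F, G, J}

Start with {J}.
From J via lambda: add F.
From F via lambda: add A, G.
From G via lambda: add C.
No new states can be added; the closed set is {A, C, F, G, J}.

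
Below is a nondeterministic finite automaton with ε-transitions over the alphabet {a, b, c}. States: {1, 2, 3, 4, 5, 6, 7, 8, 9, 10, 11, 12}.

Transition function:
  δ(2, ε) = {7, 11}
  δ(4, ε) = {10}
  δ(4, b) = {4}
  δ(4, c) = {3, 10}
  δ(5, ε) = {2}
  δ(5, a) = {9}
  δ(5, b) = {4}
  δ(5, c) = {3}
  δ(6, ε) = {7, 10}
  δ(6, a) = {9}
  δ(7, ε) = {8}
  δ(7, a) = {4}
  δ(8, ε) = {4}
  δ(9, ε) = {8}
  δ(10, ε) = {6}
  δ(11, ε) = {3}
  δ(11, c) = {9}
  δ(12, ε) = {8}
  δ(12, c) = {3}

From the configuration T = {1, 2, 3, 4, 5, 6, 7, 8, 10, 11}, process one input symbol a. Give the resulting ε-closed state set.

5 on a → {9}.
6 on a → {9}.
7 on a → {4}.
No a-transition from 1, 2, 3, 4, 8, 10, 11.
Union after reading a: {4, 9}.
Now take the ε-closure:
From 4 via ε: add 10.
From 9 via ε: add 8.
From 10 via ε: add 6.
From 6 via ε: add 7.
No new states can be added; the closed set is {4, 6, 7, 8, 9, 10}.

{4, 6, 7, 8, 9, 10}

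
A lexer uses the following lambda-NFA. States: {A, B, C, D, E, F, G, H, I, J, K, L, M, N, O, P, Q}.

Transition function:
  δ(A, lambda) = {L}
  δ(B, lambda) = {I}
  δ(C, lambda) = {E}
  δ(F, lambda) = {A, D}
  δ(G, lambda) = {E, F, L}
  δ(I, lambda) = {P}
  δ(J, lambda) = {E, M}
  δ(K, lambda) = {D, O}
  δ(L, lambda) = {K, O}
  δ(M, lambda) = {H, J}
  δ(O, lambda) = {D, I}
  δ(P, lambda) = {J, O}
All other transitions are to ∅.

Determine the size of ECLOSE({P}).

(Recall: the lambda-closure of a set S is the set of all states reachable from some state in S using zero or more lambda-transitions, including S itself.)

Start with {P}.
From P via lambda: add J, O.
From J via lambda: add E, M.
From O via lambda: add D, I.
From M via lambda: add H.
lambda-closure = {D, E, H, I, J, M, O, P}, which has 8 states.

8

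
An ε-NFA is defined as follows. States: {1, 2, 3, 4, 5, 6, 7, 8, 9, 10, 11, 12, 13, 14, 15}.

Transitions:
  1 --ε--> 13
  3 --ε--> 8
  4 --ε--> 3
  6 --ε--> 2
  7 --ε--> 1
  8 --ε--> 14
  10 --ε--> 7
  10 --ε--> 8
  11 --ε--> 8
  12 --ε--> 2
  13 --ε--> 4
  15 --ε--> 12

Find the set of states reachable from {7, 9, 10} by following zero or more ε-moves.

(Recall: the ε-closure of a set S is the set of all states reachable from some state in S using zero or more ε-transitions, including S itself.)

{1, 3, 4, 7, 8, 9, 10, 13, 14}

Start with {7, 9, 10}.
From 7 via ε: add 1.
From 10 via ε: add 8.
From 1 via ε: add 13.
From 8 via ε: add 14.
From 13 via ε: add 4.
From 4 via ε: add 3.
No new states can be added; the closed set is {1, 3, 4, 7, 8, 9, 10, 13, 14}.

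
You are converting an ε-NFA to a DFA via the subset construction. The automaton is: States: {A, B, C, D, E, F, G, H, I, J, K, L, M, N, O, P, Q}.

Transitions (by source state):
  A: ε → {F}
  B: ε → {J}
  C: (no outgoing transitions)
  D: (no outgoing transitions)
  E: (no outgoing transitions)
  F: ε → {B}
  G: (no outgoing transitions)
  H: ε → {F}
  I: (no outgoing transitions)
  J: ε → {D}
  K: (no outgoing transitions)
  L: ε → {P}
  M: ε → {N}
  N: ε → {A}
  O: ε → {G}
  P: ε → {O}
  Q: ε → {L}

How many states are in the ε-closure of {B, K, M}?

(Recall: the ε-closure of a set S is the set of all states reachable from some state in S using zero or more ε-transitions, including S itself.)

8

Start with {B, K, M}.
From B via ε: add J.
From M via ε: add N.
From J via ε: add D.
From N via ε: add A.
From A via ε: add F.
ε-closure = {A, B, D, F, J, K, M, N}, which has 8 states.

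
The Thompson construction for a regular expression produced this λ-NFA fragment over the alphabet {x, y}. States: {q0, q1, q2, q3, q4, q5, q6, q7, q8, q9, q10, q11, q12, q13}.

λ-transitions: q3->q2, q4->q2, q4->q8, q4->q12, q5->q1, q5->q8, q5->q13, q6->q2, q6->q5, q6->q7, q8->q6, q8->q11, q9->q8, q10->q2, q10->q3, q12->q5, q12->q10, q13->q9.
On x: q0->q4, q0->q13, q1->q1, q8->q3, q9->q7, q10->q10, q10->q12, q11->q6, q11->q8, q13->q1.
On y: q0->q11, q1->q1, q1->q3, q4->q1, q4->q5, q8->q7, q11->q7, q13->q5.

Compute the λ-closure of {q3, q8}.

Start with {q3, q8}.
From q3 via λ: add q2.
From q8 via λ: add q6, q11.
From q6 via λ: add q5, q7.
From q5 via λ: add q1, q13.
From q13 via λ: add q9.
No new states can be added; the closed set is {q1, q2, q3, q5, q6, q7, q8, q9, q11, q13}.

{q1, q2, q3, q5, q6, q7, q8, q9, q11, q13}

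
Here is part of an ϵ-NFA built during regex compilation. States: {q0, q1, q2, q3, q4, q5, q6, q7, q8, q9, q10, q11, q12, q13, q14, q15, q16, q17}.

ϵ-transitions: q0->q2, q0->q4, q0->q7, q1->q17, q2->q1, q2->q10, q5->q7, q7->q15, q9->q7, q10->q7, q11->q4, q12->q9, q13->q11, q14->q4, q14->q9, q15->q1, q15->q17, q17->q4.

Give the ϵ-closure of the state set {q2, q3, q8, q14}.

{q1, q2, q3, q4, q7, q8, q9, q10, q14, q15, q17}

Start with {q2, q3, q8, q14}.
From q2 via ϵ: add q1, q10.
From q14 via ϵ: add q4, q9.
From q1 via ϵ: add q17.
From q9 via ϵ: add q7.
From q7 via ϵ: add q15.
No new states can be added; the closed set is {q1, q2, q3, q4, q7, q8, q9, q10, q14, q15, q17}.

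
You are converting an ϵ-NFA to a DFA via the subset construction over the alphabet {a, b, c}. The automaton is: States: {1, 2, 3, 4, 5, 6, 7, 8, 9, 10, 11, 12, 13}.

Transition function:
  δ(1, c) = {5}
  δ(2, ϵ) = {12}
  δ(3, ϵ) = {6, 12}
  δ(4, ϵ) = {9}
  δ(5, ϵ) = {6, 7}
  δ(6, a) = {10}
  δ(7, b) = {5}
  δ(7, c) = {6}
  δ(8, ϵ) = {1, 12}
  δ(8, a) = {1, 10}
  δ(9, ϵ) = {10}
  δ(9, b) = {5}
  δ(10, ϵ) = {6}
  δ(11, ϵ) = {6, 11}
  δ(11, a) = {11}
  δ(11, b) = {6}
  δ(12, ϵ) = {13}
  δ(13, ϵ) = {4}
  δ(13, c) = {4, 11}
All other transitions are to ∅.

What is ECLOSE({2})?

{2, 4, 6, 9, 10, 12, 13}

Start with {2}.
From 2 via ϵ: add 12.
From 12 via ϵ: add 13.
From 13 via ϵ: add 4.
From 4 via ϵ: add 9.
From 9 via ϵ: add 10.
From 10 via ϵ: add 6.
No new states can be added; the closed set is {2, 4, 6, 9, 10, 12, 13}.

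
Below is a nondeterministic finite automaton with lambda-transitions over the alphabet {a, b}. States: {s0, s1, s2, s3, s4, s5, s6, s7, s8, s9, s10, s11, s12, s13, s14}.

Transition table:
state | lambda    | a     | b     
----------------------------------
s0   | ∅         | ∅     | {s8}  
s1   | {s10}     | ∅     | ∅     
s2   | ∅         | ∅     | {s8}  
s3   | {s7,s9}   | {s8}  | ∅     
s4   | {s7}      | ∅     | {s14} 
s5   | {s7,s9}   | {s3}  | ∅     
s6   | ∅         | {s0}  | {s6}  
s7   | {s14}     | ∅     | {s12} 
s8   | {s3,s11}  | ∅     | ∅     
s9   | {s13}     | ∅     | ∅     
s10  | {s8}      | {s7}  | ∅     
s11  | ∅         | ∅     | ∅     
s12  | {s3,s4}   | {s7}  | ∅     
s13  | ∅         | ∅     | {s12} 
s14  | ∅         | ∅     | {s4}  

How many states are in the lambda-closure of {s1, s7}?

9

Start with {s1, s7}.
From s1 via lambda: add s10.
From s7 via lambda: add s14.
From s10 via lambda: add s8.
From s8 via lambda: add s3, s11.
From s3 via lambda: add s9.
From s9 via lambda: add s13.
lambda-closure = {s1, s3, s7, s8, s9, s10, s11, s13, s14}, which has 9 states.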